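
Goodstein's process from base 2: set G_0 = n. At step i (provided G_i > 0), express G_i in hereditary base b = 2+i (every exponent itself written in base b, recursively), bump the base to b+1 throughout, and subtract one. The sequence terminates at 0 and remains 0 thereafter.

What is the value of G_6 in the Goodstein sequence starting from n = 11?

134217727

11 —HB2→ 2^(2 + 1) + 2 + 1 —bump→ 3^(3 + 1) + 3 + 1 = 85 —(−1)→ 84
84 —HB3→ 3^(3 + 1) + 3 —bump→ 4^(4 + 1) + 4 = 1028 —(−1)→ 1027
1027 —HB4→ 4^(4 + 1) + 3 —bump→ 5^(5 + 1) + 3 = 15628 —(−1)→ 15627
15627 —HB5→ 5^(5 + 1) + 2 —bump→ 6^(6 + 1) + 2 = 279938 —(−1)→ 279937
279937 —HB6→ 6^(6 + 1) + 1 —bump→ 7^(7 + 1) + 1 = 5764802 —(−1)→ 5764801
5764801 —HB7→ 7^(7 + 1) —bump→ 8^(8 + 1) = 134217728 —(−1)→ 134217727
134217727 —HB8→ 7·8^8 + 7·8^7 + 7·8^6 + 7·8^5 + 7·8^4 + 7·8^3 + 7·8^2 + 7·8 + 7 —bump→ 7·9^9 + 7·9^7 + 7·9^6 + 7·9^5 + 7·9^4 + 7·9^3 + 7·9^2 + 7·9 + 7 = 2749609303 —(−1)→ 2749609302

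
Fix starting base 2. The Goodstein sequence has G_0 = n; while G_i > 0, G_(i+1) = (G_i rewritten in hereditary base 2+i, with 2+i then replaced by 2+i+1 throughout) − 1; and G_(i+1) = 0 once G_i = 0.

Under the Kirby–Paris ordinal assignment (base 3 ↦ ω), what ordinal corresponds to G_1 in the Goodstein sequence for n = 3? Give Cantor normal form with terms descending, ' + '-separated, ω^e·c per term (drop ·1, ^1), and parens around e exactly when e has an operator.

3 —HB2→ 2 + 1 —bump→ 3 + 1 = 4 —(−1)→ 3
3 —HB3→ 3 —bump→ 4 = 4 —(−1)→ 3

ω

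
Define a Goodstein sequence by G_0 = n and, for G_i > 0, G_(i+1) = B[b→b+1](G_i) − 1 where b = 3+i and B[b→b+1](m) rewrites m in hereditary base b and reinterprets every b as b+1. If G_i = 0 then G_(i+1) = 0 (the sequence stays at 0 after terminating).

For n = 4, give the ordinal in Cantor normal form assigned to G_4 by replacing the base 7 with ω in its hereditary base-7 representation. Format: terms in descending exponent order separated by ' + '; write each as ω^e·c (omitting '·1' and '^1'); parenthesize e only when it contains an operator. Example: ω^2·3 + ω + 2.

step 0: 4 = 3 + 1; sub 4 for 3: 4 + 1; = 5; G_1 = 5−1 = 4
step 1: 4 = 4; sub 5 for 4: 5; = 5; G_2 = 5−1 = 4
step 2: 4 = 4; sub 6 for 5: 4; = 4; G_3 = 4−1 = 3
step 3: 3 = 3; sub 7 for 6: 3; = 3; G_4 = 3−1 = 2
step 4: 2 = 2; sub 8 for 7: 2; = 2; G_5 = 2−1 = 1

2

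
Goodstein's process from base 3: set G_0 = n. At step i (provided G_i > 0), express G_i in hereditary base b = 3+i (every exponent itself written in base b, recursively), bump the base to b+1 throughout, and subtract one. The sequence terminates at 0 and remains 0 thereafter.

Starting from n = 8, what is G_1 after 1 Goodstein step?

step 0: 8 = 2·3 + 2; sub 4 for 3: 2·4 + 2; = 10; G_1 = 10−1 = 9
step 1: 9 = 2·4 + 1; sub 5 for 4: 2·5 + 1; = 11; G_2 = 11−1 = 10

9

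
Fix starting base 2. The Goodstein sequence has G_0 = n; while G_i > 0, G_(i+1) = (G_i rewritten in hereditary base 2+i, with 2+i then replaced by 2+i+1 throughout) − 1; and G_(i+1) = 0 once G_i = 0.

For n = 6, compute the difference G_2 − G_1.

228

base 2: 6 = 2^2 + 2; at 3: 3^3 + 3 = 30; next = 29
base 3: 29 = 3^3 + 2; at 4: 4^4 + 2 = 258; next = 257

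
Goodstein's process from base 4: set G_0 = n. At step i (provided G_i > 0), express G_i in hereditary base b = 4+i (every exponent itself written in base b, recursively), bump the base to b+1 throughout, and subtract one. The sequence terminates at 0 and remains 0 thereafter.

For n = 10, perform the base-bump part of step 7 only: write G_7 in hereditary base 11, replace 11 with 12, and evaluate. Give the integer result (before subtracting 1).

14

[0] 10 ≡ 2·4 + 2 (base 4). Lift 5: 12. −1: 11.
[1] 11 ≡ 2·5 + 1 (base 5). Lift 6: 13. −1: 12.
[2] 12 ≡ 2·6 (base 6). Lift 7: 14. −1: 13.
[3] 13 ≡ 7 + 6 (base 7). Lift 8: 14. −1: 13.
[4] 13 ≡ 8 + 5 (base 8). Lift 9: 14. −1: 13.
[5] 13 ≡ 9 + 4 (base 9). Lift 10: 14. −1: 13.
[6] 13 ≡ 10 + 3 (base 10). Lift 11: 14. −1: 13.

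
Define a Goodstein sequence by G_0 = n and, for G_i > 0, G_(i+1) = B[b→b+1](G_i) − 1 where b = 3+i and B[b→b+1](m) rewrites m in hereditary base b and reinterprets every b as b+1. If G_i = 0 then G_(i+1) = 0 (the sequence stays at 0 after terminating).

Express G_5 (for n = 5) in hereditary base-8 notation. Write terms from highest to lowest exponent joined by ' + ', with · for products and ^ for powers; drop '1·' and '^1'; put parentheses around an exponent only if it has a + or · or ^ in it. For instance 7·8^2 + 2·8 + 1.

3

base 3: 5 = 3 + 2; at 4: 4 + 2 = 6; next = 5
base 4: 5 = 4 + 1; at 5: 5 + 1 = 6; next = 5
base 5: 5 = 5; at 6: 6 = 6; next = 5
base 6: 5 = 5; at 7: 5 = 5; next = 4
base 7: 4 = 4; at 8: 4 = 4; next = 3
base 8: 3 = 3; at 9: 3 = 3; next = 2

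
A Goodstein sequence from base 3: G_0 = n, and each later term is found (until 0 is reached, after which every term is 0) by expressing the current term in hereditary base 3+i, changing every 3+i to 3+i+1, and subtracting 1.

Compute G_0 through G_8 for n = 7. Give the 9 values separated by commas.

7, 8, 9, 9, 9, 9, 9, 9, 8

(0) 7|_3 = 2·3 + 1 ↦ 2·4 + 1|_4 = 9 ⇒ 8
(1) 8|_4 = 2·4 ↦ 2·5|_5 = 10 ⇒ 9
(2) 9|_5 = 5 + 4 ↦ 6 + 4|_6 = 10 ⇒ 9
(3) 9|_6 = 6 + 3 ↦ 7 + 3|_7 = 10 ⇒ 9
(4) 9|_7 = 7 + 2 ↦ 8 + 2|_8 = 10 ⇒ 9
(5) 9|_8 = 8 + 1 ↦ 9 + 1|_9 = 10 ⇒ 9
(6) 9|_9 = 9 ↦ 10|_10 = 10 ⇒ 9
(7) 9|_10 = 9 ↦ 9|_11 = 9 ⇒ 8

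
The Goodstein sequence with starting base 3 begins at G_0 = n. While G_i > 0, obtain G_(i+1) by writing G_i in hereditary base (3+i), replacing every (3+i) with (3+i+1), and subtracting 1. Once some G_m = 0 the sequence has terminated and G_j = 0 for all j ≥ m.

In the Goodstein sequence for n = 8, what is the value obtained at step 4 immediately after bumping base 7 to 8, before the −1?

G_0=8  [base 3] 2·3 + 2  →[3↦4]→  2·4 + 2 = 10  −1 ⇒ G_1=9
G_1=9  [base 4] 2·4 + 1  →[4↦5]→  2·5 + 1 = 11  −1 ⇒ G_2=10
G_2=10  [base 5] 2·5  →[5↦6]→  2·6 = 12  −1 ⇒ G_3=11
G_3=11  [base 6] 6 + 5  →[6↦7]→  7 + 5 = 12  −1 ⇒ G_4=11
G_4=11  [base 7] 7 + 4  →[7↦8]→  8 + 4 = 12  −1 ⇒ G_5=11

12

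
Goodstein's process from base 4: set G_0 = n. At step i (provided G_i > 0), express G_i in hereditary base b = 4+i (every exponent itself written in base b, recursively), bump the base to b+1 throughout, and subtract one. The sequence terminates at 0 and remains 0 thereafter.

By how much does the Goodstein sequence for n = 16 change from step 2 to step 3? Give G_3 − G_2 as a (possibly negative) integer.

G_0 = 16. HB_4(16) = 4^2. Bump = 25. G_1 = 24.
G_1 = 24. HB_5(24) = 4·5 + 4. Bump = 28. G_2 = 27.
G_2 = 27. HB_6(27) = 4·6 + 3. Bump = 31. G_3 = 30.

3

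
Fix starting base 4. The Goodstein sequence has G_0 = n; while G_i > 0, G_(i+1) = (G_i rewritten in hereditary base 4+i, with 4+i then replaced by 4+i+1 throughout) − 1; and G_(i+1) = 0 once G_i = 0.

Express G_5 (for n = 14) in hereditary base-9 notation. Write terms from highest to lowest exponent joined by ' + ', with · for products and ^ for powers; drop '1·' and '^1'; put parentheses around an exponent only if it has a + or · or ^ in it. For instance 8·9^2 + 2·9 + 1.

2·9 + 4

[0] 14 ≡ 3·4 + 2 (base 4). Lift 5: 17. −1: 16.
[1] 16 ≡ 3·5 + 1 (base 5). Lift 6: 19. −1: 18.
[2] 18 ≡ 3·6 (base 6). Lift 7: 21. −1: 20.
[3] 20 ≡ 2·7 + 6 (base 7). Lift 8: 22. −1: 21.
[4] 21 ≡ 2·8 + 5 (base 8). Lift 9: 23. −1: 22.
[5] 22 ≡ 2·9 + 4 (base 9). Lift 10: 24. −1: 23.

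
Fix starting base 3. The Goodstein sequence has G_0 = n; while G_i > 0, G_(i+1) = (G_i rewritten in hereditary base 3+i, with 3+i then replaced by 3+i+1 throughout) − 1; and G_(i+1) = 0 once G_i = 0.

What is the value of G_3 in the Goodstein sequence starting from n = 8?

11

(0) 8|_3 = 2·3 + 2 ↦ 2·4 + 2|_4 = 10 ⇒ 9
(1) 9|_4 = 2·4 + 1 ↦ 2·5 + 1|_5 = 11 ⇒ 10
(2) 10|_5 = 2·5 ↦ 2·6|_6 = 12 ⇒ 11
(3) 11|_6 = 6 + 5 ↦ 7 + 5|_7 = 12 ⇒ 11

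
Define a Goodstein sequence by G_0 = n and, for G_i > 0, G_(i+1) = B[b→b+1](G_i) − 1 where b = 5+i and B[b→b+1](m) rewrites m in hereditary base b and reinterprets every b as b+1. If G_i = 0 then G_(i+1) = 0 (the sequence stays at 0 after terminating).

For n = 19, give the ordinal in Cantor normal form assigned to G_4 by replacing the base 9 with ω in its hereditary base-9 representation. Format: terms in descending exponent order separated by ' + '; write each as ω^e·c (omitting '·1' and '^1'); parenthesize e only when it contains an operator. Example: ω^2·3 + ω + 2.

ω·3

19 —HB5→ 3·5 + 4 —bump→ 3·6 + 4 = 22 —(−1)→ 21
21 —HB6→ 3·6 + 3 —bump→ 3·7 + 3 = 24 —(−1)→ 23
23 —HB7→ 3·7 + 2 —bump→ 3·8 + 2 = 26 —(−1)→ 25
25 —HB8→ 3·8 + 1 —bump→ 3·9 + 1 = 28 —(−1)→ 27
27 —HB9→ 3·9 —bump→ 3·10 = 30 —(−1)→ 29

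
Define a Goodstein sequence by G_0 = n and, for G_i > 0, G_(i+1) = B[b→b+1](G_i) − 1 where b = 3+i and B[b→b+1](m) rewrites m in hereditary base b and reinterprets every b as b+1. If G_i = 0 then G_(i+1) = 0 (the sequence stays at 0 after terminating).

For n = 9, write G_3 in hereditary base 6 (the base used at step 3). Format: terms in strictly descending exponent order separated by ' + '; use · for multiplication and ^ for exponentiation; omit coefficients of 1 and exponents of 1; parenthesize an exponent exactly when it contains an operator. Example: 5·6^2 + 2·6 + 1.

G_0=9  [base 3] 3^2  →[3↦4]→  4^2 = 16  −1 ⇒ G_1=15
G_1=15  [base 4] 3·4 + 3  →[4↦5]→  3·5 + 3 = 18  −1 ⇒ G_2=17
G_2=17  [base 5] 3·5 + 2  →[5↦6]→  3·6 + 2 = 20  −1 ⇒ G_3=19
G_3=19  [base 6] 3·6 + 1  →[6↦7]→  3·7 + 1 = 22  −1 ⇒ G_4=21

3·6 + 1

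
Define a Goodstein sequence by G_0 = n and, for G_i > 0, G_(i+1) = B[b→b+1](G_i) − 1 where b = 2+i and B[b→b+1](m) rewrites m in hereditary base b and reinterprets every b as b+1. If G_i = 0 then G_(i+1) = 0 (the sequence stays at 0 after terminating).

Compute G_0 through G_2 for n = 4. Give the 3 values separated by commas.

step 0: 4 = 2^2; sub 3 for 2: 3^3; = 27; G_1 = 27−1 = 26
step 1: 26 = 2·3^2 + 2·3 + 2; sub 4 for 3: 2·4^2 + 2·4 + 2; = 42; G_2 = 42−1 = 41

4, 26, 41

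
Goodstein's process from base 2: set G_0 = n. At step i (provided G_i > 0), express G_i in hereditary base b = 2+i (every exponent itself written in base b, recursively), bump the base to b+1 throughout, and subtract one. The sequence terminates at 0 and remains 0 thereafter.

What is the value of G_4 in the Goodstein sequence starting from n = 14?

326591

G_0 = 14. HB_2(14) = 2^(2 + 1) + 2^2 + 2. Bump = 111. G_1 = 110.
G_1 = 110. HB_3(110) = 3^(3 + 1) + 3^3 + 2. Bump = 1282. G_2 = 1281.
G_2 = 1281. HB_4(1281) = 4^(4 + 1) + 4^4 + 1. Bump = 18751. G_3 = 18750.
G_3 = 18750. HB_5(18750) = 5^(5 + 1) + 5^5. Bump = 326592. G_4 = 326591.
G_4 = 326591. HB_6(326591) = 6^(6 + 1) + 5·6^5 + 5·6^4 + 5·6^3 + 5·6^2 + 5·6 + 5. Bump = 5862841. G_5 = 5862840.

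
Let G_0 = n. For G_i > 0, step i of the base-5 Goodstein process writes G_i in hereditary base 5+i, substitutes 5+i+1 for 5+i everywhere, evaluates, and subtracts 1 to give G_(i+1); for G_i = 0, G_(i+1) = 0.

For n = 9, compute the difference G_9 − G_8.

-1

G_0 = 9. HB_5(9) = 5 + 4. Bump = 10. G_1 = 9.
G_1 = 9. HB_6(9) = 6 + 3. Bump = 10. G_2 = 9.
G_2 = 9. HB_7(9) = 7 + 2. Bump = 10. G_3 = 9.
G_3 = 9. HB_8(9) = 8 + 1. Bump = 10. G_4 = 9.
G_4 = 9. HB_9(9) = 9. Bump = 10. G_5 = 9.
G_5 = 9. HB_10(9) = 9. Bump = 9. G_6 = 8.
G_6 = 8. HB_11(8) = 8. Bump = 8. G_7 = 7.
G_7 = 7. HB_12(7) = 7. Bump = 7. G_8 = 6.
G_8 = 6. HB_13(6) = 6. Bump = 6. G_9 = 5.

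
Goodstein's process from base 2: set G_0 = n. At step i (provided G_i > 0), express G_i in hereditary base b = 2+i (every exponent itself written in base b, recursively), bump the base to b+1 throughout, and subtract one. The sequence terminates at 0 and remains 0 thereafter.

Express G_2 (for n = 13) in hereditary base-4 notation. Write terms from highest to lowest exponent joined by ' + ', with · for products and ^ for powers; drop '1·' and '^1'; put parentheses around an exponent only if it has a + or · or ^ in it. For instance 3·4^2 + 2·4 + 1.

base 2: 13 = 2^(2 + 1) + 2^2 + 1; at 3: 3^(3 + 1) + 3^3 + 1 = 109; next = 108
base 3: 108 = 3^(3 + 1) + 3^3; at 4: 4^(4 + 1) + 4^4 = 1280; next = 1279
base 4: 1279 = 4^(4 + 1) + 3·4^3 + 3·4^2 + 3·4 + 3; at 5: 5^(5 + 1) + 3·5^3 + 3·5^2 + 3·5 + 3 = 16093; next = 16092

4^(4 + 1) + 3·4^3 + 3·4^2 + 3·4 + 3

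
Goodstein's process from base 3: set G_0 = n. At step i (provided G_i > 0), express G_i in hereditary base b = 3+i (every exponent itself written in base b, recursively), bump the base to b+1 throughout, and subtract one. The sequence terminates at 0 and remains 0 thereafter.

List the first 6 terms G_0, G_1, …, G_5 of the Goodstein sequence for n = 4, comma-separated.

G_0=4  [base 3] 3 + 1  →[3↦4]→  4 + 1 = 5  −1 ⇒ G_1=4
G_1=4  [base 4] 4  →[4↦5]→  5 = 5  −1 ⇒ G_2=4
G_2=4  [base 5] 4  →[5↦6]→  4 = 4  −1 ⇒ G_3=3
G_3=3  [base 6] 3  →[6↦7]→  3 = 3  −1 ⇒ G_4=2
G_4=2  [base 7] 2  →[7↦8]→  2 = 2  −1 ⇒ G_5=1

4, 4, 4, 3, 2, 1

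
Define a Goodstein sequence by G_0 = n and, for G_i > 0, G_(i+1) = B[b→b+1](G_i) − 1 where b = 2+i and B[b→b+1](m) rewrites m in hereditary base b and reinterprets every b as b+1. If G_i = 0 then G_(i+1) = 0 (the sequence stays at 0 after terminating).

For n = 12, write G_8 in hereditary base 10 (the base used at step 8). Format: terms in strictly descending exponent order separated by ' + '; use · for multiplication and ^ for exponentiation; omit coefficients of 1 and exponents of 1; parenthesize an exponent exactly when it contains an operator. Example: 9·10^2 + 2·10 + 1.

10^(10 + 1) + 2·10^2 + 10 + 1

12 —HB2→ 2^(2 + 1) + 2^2 —bump→ 3^(3 + 1) + 3^3 = 108 —(−1)→ 107
107 —HB3→ 3^(3 + 1) + 2·3^2 + 2·3 + 2 —bump→ 4^(4 + 1) + 2·4^2 + 2·4 + 2 = 1066 —(−1)→ 1065
1065 —HB4→ 4^(4 + 1) + 2·4^2 + 2·4 + 1 —bump→ 5^(5 + 1) + 2·5^2 + 2·5 + 1 = 15686 —(−1)→ 15685
15685 —HB5→ 5^(5 + 1) + 2·5^2 + 2·5 —bump→ 6^(6 + 1) + 2·6^2 + 2·6 = 280020 —(−1)→ 280019
280019 —HB6→ 6^(6 + 1) + 2·6^2 + 6 + 5 —bump→ 7^(7 + 1) + 2·7^2 + 7 + 5 = 5764911 —(−1)→ 5764910
5764910 —HB7→ 7^(7 + 1) + 2·7^2 + 7 + 4 —bump→ 8^(8 + 1) + 2·8^2 + 8 + 4 = 134217868 —(−1)→ 134217867
134217867 —HB8→ 8^(8 + 1) + 2·8^2 + 8 + 3 —bump→ 9^(9 + 1) + 2·9^2 + 9 + 3 = 3486784575 —(−1)→ 3486784574
3486784574 —HB9→ 9^(9 + 1) + 2·9^2 + 9 + 2 —bump→ 10^(10 + 1) + 2·10^2 + 10 + 2 = 100000000212 —(−1)→ 100000000211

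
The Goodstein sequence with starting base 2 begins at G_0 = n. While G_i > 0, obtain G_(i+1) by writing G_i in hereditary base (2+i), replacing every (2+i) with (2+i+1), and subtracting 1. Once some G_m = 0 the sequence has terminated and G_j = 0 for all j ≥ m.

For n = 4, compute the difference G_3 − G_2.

G_0=4  [base 2] 2^2  →[2↦3]→  3^3 = 27  −1 ⇒ G_1=26
G_1=26  [base 3] 2·3^2 + 2·3 + 2  →[3↦4]→  2·4^2 + 2·4 + 2 = 42  −1 ⇒ G_2=41
G_2=41  [base 4] 2·4^2 + 2·4 + 1  →[4↦5]→  2·5^2 + 2·5 + 1 = 61  −1 ⇒ G_3=60

19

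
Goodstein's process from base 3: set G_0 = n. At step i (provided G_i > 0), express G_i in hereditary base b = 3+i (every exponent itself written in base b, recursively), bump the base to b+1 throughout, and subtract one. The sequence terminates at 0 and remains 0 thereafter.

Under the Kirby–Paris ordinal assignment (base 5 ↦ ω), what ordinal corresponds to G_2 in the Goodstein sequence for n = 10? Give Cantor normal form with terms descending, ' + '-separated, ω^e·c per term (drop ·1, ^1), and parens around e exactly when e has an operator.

ω·4 + 4

G_0=10  [base 3] 3^2 + 1  →[3↦4]→  4^2 + 1 = 17  −1 ⇒ G_1=16
G_1=16  [base 4] 4^2  →[4↦5]→  5^2 = 25  −1 ⇒ G_2=24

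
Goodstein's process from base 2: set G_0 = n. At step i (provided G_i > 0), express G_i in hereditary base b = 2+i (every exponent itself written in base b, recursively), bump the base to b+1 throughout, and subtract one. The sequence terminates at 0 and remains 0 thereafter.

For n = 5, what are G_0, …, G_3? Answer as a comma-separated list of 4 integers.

5, 27, 255, 467

G_0 = 5. HB_2(5) = 2^2 + 1. Bump = 28. G_1 = 27.
G_1 = 27. HB_3(27) = 3^3. Bump = 256. G_2 = 255.
G_2 = 255. HB_4(255) = 3·4^3 + 3·4^2 + 3·4 + 3. Bump = 468. G_3 = 467.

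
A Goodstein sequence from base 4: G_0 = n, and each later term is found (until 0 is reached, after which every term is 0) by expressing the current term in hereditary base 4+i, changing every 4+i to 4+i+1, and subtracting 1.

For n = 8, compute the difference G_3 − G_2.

0

G_0 = 8. HB_4(8) = 2·4. Bump = 10. G_1 = 9.
G_1 = 9. HB_5(9) = 5 + 4. Bump = 10. G_2 = 9.
G_2 = 9. HB_6(9) = 6 + 3. Bump = 10. G_3 = 9.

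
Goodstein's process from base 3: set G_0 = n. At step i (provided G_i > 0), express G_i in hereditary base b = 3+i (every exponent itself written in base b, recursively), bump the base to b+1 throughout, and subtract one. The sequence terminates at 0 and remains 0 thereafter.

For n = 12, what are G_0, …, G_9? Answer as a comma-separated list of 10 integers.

12, 19, 27, 37, 49, 63, 69, 75, 81, 87

12 —HB3→ 3^2 + 3 —bump→ 4^2 + 4 = 20 —(−1)→ 19
19 —HB4→ 4^2 + 3 —bump→ 5^2 + 3 = 28 —(−1)→ 27
27 —HB5→ 5^2 + 2 —bump→ 6^2 + 2 = 38 —(−1)→ 37
37 —HB6→ 6^2 + 1 —bump→ 7^2 + 1 = 50 —(−1)→ 49
49 —HB7→ 7^2 —bump→ 8^2 = 64 —(−1)→ 63
63 —HB8→ 7·8 + 7 —bump→ 7·9 + 7 = 70 —(−1)→ 69
69 —HB9→ 7·9 + 6 —bump→ 7·10 + 6 = 76 —(−1)→ 75
75 —HB10→ 7·10 + 5 —bump→ 7·11 + 5 = 82 —(−1)→ 81
81 —HB11→ 7·11 + 4 —bump→ 7·12 + 4 = 88 —(−1)→ 87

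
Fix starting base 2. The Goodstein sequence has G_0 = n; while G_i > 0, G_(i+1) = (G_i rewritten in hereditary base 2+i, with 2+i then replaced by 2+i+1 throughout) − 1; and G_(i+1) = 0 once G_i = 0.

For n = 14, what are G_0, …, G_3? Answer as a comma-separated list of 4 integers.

14, 110, 1281, 18750

step 0: 14 = 2^(2 + 1) + 2^2 + 2; sub 3 for 2: 3^(3 + 1) + 3^3 + 3; = 111; G_1 = 111−1 = 110
step 1: 110 = 3^(3 + 1) + 3^3 + 2; sub 4 for 3: 4^(4 + 1) + 4^4 + 2; = 1282; G_2 = 1282−1 = 1281
step 2: 1281 = 4^(4 + 1) + 4^4 + 1; sub 5 for 4: 5^(5 + 1) + 5^5 + 1; = 18751; G_3 = 18751−1 = 18750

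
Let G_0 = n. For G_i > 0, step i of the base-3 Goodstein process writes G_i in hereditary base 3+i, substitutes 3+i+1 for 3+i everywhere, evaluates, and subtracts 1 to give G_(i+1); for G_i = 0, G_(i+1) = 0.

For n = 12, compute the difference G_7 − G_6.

6

base 3: 12 = 3^2 + 3; at 4: 4^2 + 4 = 20; next = 19
base 4: 19 = 4^2 + 3; at 5: 5^2 + 3 = 28; next = 27
base 5: 27 = 5^2 + 2; at 6: 6^2 + 2 = 38; next = 37
base 6: 37 = 6^2 + 1; at 7: 7^2 + 1 = 50; next = 49
base 7: 49 = 7^2; at 8: 8^2 = 64; next = 63
base 8: 63 = 7·8 + 7; at 9: 7·9 + 7 = 70; next = 69
base 9: 69 = 7·9 + 6; at 10: 7·10 + 6 = 76; next = 75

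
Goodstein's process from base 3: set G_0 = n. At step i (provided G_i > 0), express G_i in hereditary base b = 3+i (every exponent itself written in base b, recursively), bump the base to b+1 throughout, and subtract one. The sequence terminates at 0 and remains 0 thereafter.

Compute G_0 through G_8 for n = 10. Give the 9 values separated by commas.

10, 16, 24, 27, 30, 33, 36, 39, 41

base 3: 10 = 3^2 + 1; at 4: 4^2 + 1 = 17; next = 16
base 4: 16 = 4^2; at 5: 5^2 = 25; next = 24
base 5: 24 = 4·5 + 4; at 6: 4·6 + 4 = 28; next = 27
base 6: 27 = 4·6 + 3; at 7: 4·7 + 3 = 31; next = 30
base 7: 30 = 4·7 + 2; at 8: 4·8 + 2 = 34; next = 33
base 8: 33 = 4·8 + 1; at 9: 4·9 + 1 = 37; next = 36
base 9: 36 = 4·9; at 10: 4·10 = 40; next = 39
base 10: 39 = 3·10 + 9; at 11: 3·11 + 9 = 42; next = 41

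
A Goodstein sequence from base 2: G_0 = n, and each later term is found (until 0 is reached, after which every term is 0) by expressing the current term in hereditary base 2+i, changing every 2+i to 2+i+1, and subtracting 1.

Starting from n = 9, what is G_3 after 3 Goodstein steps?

9842

[0] 9 ≡ 2^(2 + 1) + 1 (base 2). Lift 3: 82. −1: 81.
[1] 81 ≡ 3^(3 + 1) (base 3). Lift 4: 1024. −1: 1023.
[2] 1023 ≡ 3·4^4 + 3·4^3 + 3·4^2 + 3·4 + 3 (base 4). Lift 5: 9843. −1: 9842.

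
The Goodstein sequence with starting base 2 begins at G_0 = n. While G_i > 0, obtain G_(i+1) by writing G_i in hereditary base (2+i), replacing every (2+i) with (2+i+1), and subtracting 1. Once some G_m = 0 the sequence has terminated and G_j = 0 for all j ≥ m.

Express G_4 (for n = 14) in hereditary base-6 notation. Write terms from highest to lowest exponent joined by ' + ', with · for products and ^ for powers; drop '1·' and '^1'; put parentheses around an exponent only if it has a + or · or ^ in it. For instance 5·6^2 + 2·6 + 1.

[0] 14 ≡ 2^(2 + 1) + 2^2 + 2 (base 2). Lift 3: 111. −1: 110.
[1] 110 ≡ 3^(3 + 1) + 3^3 + 2 (base 3). Lift 4: 1282. −1: 1281.
[2] 1281 ≡ 4^(4 + 1) + 4^4 + 1 (base 4). Lift 5: 18751. −1: 18750.
[3] 18750 ≡ 5^(5 + 1) + 5^5 (base 5). Lift 6: 326592. −1: 326591.
[4] 326591 ≡ 6^(6 + 1) + 5·6^5 + 5·6^4 + 5·6^3 + 5·6^2 + 5·6 + 5 (base 6). Lift 7: 5862841. −1: 5862840.

6^(6 + 1) + 5·6^5 + 5·6^4 + 5·6^3 + 5·6^2 + 5·6 + 5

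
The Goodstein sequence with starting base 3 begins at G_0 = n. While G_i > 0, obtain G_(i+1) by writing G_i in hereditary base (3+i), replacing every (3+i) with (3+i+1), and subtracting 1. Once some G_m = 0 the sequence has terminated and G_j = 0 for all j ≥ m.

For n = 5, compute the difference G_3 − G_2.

step 0: 5 = 3 + 2; sub 4 for 3: 4 + 2; = 6; G_1 = 6−1 = 5
step 1: 5 = 4 + 1; sub 5 for 4: 5 + 1; = 6; G_2 = 6−1 = 5
step 2: 5 = 5; sub 6 for 5: 6; = 6; G_3 = 6−1 = 5

0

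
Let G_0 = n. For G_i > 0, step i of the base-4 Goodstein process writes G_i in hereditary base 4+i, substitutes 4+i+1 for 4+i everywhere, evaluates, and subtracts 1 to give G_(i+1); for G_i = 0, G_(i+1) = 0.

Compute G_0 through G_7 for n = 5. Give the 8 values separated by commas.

5, 5, 5, 4, 3, 2, 1, 0

G_0 = 5. HB_4(5) = 4 + 1. Bump = 6. G_1 = 5.
G_1 = 5. HB_5(5) = 5. Bump = 6. G_2 = 5.
G_2 = 5. HB_6(5) = 5. Bump = 5. G_3 = 4.
G_3 = 4. HB_7(4) = 4. Bump = 4. G_4 = 3.
G_4 = 3. HB_8(3) = 3. Bump = 3. G_5 = 2.
G_5 = 2. HB_9(2) = 2. Bump = 2. G_6 = 1.
G_6 = 1. HB_10(1) = 1. Bump = 1. G_7 = 0.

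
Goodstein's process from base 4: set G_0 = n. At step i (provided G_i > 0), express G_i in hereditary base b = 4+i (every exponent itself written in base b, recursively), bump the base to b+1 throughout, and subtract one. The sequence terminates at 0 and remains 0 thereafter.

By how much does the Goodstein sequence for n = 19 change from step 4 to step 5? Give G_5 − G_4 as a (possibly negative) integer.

6

[0] 19 ≡ 4^2 + 3 (base 4). Lift 5: 28. −1: 27.
[1] 27 ≡ 5^2 + 2 (base 5). Lift 6: 38. −1: 37.
[2] 37 ≡ 6^2 + 1 (base 6). Lift 7: 50. −1: 49.
[3] 49 ≡ 7^2 (base 7). Lift 8: 64. −1: 63.
[4] 63 ≡ 7·8 + 7 (base 8). Lift 9: 70. −1: 69.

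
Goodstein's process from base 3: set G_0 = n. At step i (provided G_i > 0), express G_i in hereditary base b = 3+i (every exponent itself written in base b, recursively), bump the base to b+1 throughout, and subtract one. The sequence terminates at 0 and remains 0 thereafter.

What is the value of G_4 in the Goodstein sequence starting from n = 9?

9 —HB3→ 3^2 —bump→ 4^2 = 16 —(−1)→ 15
15 —HB4→ 3·4 + 3 —bump→ 3·5 + 3 = 18 —(−1)→ 17
17 —HB5→ 3·5 + 2 —bump→ 3·6 + 2 = 20 —(−1)→ 19
19 —HB6→ 3·6 + 1 —bump→ 3·7 + 1 = 22 —(−1)→ 21
21 —HB7→ 3·7 —bump→ 3·8 = 24 —(−1)→ 23

21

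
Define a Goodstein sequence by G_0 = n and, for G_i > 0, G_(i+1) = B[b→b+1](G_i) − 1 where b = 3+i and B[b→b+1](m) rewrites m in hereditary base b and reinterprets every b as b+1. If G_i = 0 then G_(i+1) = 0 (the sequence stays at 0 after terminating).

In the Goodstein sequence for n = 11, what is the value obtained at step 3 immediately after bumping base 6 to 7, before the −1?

11 —HB3→ 3^2 + 2 —bump→ 4^2 + 2 = 18 —(−1)→ 17
17 —HB4→ 4^2 + 1 —bump→ 5^2 + 1 = 26 —(−1)→ 25
25 —HB5→ 5^2 —bump→ 6^2 = 36 —(−1)→ 35

40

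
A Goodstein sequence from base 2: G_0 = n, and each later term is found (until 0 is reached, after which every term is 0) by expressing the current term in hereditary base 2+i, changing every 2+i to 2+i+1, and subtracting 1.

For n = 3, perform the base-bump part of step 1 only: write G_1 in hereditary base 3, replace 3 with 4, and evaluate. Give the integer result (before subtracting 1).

[0] 3 ≡ 2 + 1 (base 2). Lift 3: 4. −1: 3.
[1] 3 ≡ 3 (base 3). Lift 4: 4. −1: 3.

4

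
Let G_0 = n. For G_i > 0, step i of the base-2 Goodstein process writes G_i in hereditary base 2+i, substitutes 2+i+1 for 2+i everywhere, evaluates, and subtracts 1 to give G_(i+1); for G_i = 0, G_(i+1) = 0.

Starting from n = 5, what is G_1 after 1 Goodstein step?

27

[0] 5 ≡ 2^2 + 1 (base 2). Lift 3: 28. −1: 27.
[1] 27 ≡ 3^3 (base 3). Lift 4: 256. −1: 255.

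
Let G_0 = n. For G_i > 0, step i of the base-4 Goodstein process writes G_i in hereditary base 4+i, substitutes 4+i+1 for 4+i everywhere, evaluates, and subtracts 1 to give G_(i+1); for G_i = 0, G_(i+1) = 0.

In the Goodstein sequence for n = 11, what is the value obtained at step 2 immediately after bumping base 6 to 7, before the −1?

i=0: 11 = 2·4 + 3 (b=4); 4→5: 2·5 + 3 = 13; 13−1 = 12
i=1: 12 = 2·5 + 2 (b=5); 5→6: 2·6 + 2 = 14; 14−1 = 13
i=2: 13 = 2·6 + 1 (b=6); 6→7: 2·7 + 1 = 15; 15−1 = 14

15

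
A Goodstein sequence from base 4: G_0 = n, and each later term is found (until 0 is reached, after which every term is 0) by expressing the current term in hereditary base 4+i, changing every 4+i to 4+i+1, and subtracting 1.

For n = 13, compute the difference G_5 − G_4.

G_0 = 13. HB_4(13) = 3·4 + 1. Bump = 16. G_1 = 15.
G_1 = 15. HB_5(15) = 3·5. Bump = 18. G_2 = 17.
G_2 = 17. HB_6(17) = 2·6 + 5. Bump = 19. G_3 = 18.
G_3 = 18. HB_7(18) = 2·7 + 4. Bump = 20. G_4 = 19.
G_4 = 19. HB_8(19) = 2·8 + 3. Bump = 21. G_5 = 20.

1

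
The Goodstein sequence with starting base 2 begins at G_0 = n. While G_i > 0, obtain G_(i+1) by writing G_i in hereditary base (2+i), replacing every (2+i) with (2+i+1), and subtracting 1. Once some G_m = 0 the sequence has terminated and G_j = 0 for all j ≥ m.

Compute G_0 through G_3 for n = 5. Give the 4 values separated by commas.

5, 27, 255, 467

base 2: 5 = 2^2 + 1; at 3: 3^3 + 1 = 28; next = 27
base 3: 27 = 3^3; at 4: 4^4 = 256; next = 255
base 4: 255 = 3·4^3 + 3·4^2 + 3·4 + 3; at 5: 3·5^3 + 3·5^2 + 3·5 + 3 = 468; next = 467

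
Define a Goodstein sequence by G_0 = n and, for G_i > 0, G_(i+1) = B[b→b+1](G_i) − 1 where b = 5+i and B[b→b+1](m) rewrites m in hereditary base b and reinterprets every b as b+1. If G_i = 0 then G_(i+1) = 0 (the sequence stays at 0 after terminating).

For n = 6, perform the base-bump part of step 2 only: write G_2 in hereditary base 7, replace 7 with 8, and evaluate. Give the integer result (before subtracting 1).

6

i=0: 6 = 5 + 1 (b=5); 5→6: 6 + 1 = 7; 7−1 = 6
i=1: 6 = 6 (b=6); 6→7: 7 = 7; 7−1 = 6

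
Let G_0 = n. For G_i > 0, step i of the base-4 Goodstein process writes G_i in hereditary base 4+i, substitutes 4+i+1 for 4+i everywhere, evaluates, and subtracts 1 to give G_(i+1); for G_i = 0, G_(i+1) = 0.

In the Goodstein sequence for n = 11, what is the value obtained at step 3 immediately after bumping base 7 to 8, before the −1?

16

G_0=11  [base 4] 2·4 + 3  →[4↦5]→  2·5 + 3 = 13  −1 ⇒ G_1=12
G_1=12  [base 5] 2·5 + 2  →[5↦6]→  2·6 + 2 = 14  −1 ⇒ G_2=13
G_2=13  [base 6] 2·6 + 1  →[6↦7]→  2·7 + 1 = 15  −1 ⇒ G_3=14
G_3=14  [base 7] 2·7  →[7↦8]→  2·8 = 16  −1 ⇒ G_4=15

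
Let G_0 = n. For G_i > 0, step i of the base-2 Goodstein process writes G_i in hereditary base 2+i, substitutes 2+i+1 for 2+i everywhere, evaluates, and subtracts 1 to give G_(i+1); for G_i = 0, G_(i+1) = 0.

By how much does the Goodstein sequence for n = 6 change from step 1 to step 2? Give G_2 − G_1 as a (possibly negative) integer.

[0] 6 ≡ 2^2 + 2 (base 2). Lift 3: 30. −1: 29.
[1] 29 ≡ 3^3 + 2 (base 3). Lift 4: 258. −1: 257.

228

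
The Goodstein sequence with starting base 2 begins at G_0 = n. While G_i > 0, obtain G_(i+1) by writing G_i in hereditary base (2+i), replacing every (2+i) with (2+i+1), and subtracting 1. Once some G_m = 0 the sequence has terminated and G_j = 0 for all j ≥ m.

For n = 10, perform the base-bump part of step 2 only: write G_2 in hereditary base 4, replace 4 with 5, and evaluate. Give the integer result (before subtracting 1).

[0] 10 ≡ 2^(2 + 1) + 2 (base 2). Lift 3: 84. −1: 83.
[1] 83 ≡ 3^(3 + 1) + 2 (base 3). Lift 4: 1026. −1: 1025.
[2] 1025 ≡ 4^(4 + 1) + 1 (base 4). Lift 5: 15626. −1: 15625.

15626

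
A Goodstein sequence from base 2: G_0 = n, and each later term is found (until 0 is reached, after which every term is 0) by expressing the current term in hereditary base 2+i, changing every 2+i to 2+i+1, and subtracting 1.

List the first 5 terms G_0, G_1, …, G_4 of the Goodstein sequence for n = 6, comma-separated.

[0] 6 ≡ 2^2 + 2 (base 2). Lift 3: 30. −1: 29.
[1] 29 ≡ 3^3 + 2 (base 3). Lift 4: 258. −1: 257.
[2] 257 ≡ 4^4 + 1 (base 4). Lift 5: 3126. −1: 3125.
[3] 3125 ≡ 5^5 (base 5). Lift 6: 46656. −1: 46655.

6, 29, 257, 3125, 46655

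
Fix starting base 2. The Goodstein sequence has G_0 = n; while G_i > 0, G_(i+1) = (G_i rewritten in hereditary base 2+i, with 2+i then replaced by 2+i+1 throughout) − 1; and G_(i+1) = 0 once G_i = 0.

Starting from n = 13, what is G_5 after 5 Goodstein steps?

i=0: 13 = 2^(2 + 1) + 2^2 + 1 (b=2); 2→3: 3^(3 + 1) + 3^3 + 1 = 109; 109−1 = 108
i=1: 108 = 3^(3 + 1) + 3^3 (b=3); 3→4: 4^(4 + 1) + 4^4 = 1280; 1280−1 = 1279
i=2: 1279 = 4^(4 + 1) + 3·4^3 + 3·4^2 + 3·4 + 3 (b=4); 4→5: 5^(5 + 1) + 3·5^3 + 3·5^2 + 3·5 + 3 = 16093; 16093−1 = 16092
i=3: 16092 = 5^(5 + 1) + 3·5^3 + 3·5^2 + 3·5 + 2 (b=5); 5→6: 6^(6 + 1) + 3·6^3 + 3·6^2 + 3·6 + 2 = 280712; 280712−1 = 280711
i=4: 280711 = 6^(6 + 1) + 3·6^3 + 3·6^2 + 3·6 + 1 (b=6); 6→7: 7^(7 + 1) + 3·7^3 + 3·7^2 + 3·7 + 1 = 5765999; 5765999−1 = 5765998
i=5: 5765998 = 7^(7 + 1) + 3·7^3 + 3·7^2 + 3·7 (b=7); 7→8: 8^(8 + 1) + 3·8^3 + 3·8^2 + 3·8 = 134219480; 134219480−1 = 134219479

5765998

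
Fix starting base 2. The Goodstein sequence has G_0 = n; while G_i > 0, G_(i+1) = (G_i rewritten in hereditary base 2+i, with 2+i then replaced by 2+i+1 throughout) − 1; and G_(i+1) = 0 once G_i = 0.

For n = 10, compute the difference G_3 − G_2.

14600

step 0: 10 = 2^(2 + 1) + 2; sub 3 for 2: 3^(3 + 1) + 3; = 84; G_1 = 84−1 = 83
step 1: 83 = 3^(3 + 1) + 2; sub 4 for 3: 4^(4 + 1) + 2; = 1026; G_2 = 1026−1 = 1025
step 2: 1025 = 4^(4 + 1) + 1; sub 5 for 4: 5^(5 + 1) + 1; = 15626; G_3 = 15626−1 = 15625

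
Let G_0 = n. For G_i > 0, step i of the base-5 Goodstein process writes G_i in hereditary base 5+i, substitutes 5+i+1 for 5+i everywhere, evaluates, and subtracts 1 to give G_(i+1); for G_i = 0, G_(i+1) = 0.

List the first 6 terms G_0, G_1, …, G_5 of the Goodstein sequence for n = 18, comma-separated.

(0) 18|_5 = 3·5 + 3 ↦ 3·6 + 3|_6 = 21 ⇒ 20
(1) 20|_6 = 3·6 + 2 ↦ 3·7 + 2|_7 = 23 ⇒ 22
(2) 22|_7 = 3·7 + 1 ↦ 3·8 + 1|_8 = 25 ⇒ 24
(3) 24|_8 = 3·8 ↦ 3·9|_9 = 27 ⇒ 26
(4) 26|_9 = 2·9 + 8 ↦ 2·10 + 8|_10 = 28 ⇒ 27

18, 20, 22, 24, 26, 27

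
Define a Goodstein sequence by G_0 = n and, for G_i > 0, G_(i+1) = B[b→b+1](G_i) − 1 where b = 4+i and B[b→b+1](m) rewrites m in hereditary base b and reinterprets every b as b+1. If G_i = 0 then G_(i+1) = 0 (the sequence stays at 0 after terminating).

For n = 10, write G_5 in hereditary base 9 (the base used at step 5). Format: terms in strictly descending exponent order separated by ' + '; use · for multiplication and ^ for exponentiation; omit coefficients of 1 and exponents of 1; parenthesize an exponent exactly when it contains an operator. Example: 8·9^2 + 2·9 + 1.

[0] 10 ≡ 2·4 + 2 (base 4). Lift 5: 12. −1: 11.
[1] 11 ≡ 2·5 + 1 (base 5). Lift 6: 13. −1: 12.
[2] 12 ≡ 2·6 (base 6). Lift 7: 14. −1: 13.
[3] 13 ≡ 7 + 6 (base 7). Lift 8: 14. −1: 13.
[4] 13 ≡ 8 + 5 (base 8). Lift 9: 14. −1: 13.
[5] 13 ≡ 9 + 4 (base 9). Lift 10: 14. −1: 13.

9 + 4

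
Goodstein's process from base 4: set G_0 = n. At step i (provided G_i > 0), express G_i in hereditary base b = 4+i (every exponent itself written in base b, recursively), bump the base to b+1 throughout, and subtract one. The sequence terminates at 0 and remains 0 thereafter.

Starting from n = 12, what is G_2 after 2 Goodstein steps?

15

i=0: 12 = 3·4 (b=4); 4→5: 3·5 = 15; 15−1 = 14
i=1: 14 = 2·5 + 4 (b=5); 5→6: 2·6 + 4 = 16; 16−1 = 15
i=2: 15 = 2·6 + 3 (b=6); 6→7: 2·7 + 3 = 17; 17−1 = 16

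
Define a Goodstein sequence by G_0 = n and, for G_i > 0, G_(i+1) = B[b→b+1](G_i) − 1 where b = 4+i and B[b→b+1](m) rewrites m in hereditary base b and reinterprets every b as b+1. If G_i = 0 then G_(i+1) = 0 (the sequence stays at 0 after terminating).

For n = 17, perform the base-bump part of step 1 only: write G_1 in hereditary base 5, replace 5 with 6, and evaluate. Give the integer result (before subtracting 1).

(0) 17|_4 = 4^2 + 1 ↦ 5^2 + 1|_5 = 26 ⇒ 25
(1) 25|_5 = 5^2 ↦ 6^2|_6 = 36 ⇒ 35

36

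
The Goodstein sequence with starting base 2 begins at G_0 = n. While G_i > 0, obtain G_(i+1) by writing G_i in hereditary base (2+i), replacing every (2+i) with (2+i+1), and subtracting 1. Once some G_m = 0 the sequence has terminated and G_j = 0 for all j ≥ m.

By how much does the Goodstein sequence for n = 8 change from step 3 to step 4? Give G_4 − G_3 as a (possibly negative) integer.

step 0: 8 = 2^(2 + 1); sub 3 for 2: 3^(3 + 1); = 81; G_1 = 81−1 = 80
step 1: 80 = 2·3^3 + 2·3^2 + 2·3 + 2; sub 4 for 3: 2·4^4 + 2·4^2 + 2·4 + 2; = 554; G_2 = 554−1 = 553
step 2: 553 = 2·4^4 + 2·4^2 + 2·4 + 1; sub 5 for 4: 2·5^5 + 2·5^2 + 2·5 + 1; = 6311; G_3 = 6311−1 = 6310
step 3: 6310 = 2·5^5 + 2·5^2 + 2·5; sub 6 for 5: 2·6^6 + 2·6^2 + 2·6; = 93396; G_4 = 93396−1 = 93395

87085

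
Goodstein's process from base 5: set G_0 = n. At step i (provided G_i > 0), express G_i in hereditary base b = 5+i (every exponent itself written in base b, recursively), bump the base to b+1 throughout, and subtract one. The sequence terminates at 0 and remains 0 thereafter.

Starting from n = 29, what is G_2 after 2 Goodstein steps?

51

(0) 29|_5 = 5^2 + 4 ↦ 6^2 + 4|_6 = 40 ⇒ 39
(1) 39|_6 = 6^2 + 3 ↦ 7^2 + 3|_7 = 52 ⇒ 51
(2) 51|_7 = 7^2 + 2 ↦ 8^2 + 2|_8 = 66 ⇒ 65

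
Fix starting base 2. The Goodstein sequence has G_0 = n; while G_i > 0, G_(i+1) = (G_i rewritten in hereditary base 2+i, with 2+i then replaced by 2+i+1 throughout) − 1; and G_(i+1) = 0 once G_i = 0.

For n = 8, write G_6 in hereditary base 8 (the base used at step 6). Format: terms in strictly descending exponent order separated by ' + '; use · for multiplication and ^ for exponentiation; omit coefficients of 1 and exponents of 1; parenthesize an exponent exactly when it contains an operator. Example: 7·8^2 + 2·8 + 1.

2·8^8 + 2·8^2 + 8 + 3

[0] 8 ≡ 2^(2 + 1) (base 2). Lift 3: 81. −1: 80.
[1] 80 ≡ 2·3^3 + 2·3^2 + 2·3 + 2 (base 3). Lift 4: 554. −1: 553.
[2] 553 ≡ 2·4^4 + 2·4^2 + 2·4 + 1 (base 4). Lift 5: 6311. −1: 6310.
[3] 6310 ≡ 2·5^5 + 2·5^2 + 2·5 (base 5). Lift 6: 93396. −1: 93395.
[4] 93395 ≡ 2·6^6 + 2·6^2 + 6 + 5 (base 6). Lift 7: 1647196. −1: 1647195.
[5] 1647195 ≡ 2·7^7 + 2·7^2 + 7 + 4 (base 7). Lift 8: 33554572. −1: 33554571.
[6] 33554571 ≡ 2·8^8 + 2·8^2 + 8 + 3 (base 8). Lift 9: 774841152. −1: 774841151.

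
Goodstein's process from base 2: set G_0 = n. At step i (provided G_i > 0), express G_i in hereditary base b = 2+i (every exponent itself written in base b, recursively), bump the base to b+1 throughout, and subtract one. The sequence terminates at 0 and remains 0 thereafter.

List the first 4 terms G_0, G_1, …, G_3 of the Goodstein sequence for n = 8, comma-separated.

8, 80, 553, 6310

(0) 8|_2 = 2^(2 + 1) ↦ 3^(3 + 1)|_3 = 81 ⇒ 80
(1) 80|_3 = 2·3^3 + 2·3^2 + 2·3 + 2 ↦ 2·4^4 + 2·4^2 + 2·4 + 2|_4 = 554 ⇒ 553
(2) 553|_4 = 2·4^4 + 2·4^2 + 2·4 + 1 ↦ 2·5^5 + 2·5^2 + 2·5 + 1|_5 = 6311 ⇒ 6310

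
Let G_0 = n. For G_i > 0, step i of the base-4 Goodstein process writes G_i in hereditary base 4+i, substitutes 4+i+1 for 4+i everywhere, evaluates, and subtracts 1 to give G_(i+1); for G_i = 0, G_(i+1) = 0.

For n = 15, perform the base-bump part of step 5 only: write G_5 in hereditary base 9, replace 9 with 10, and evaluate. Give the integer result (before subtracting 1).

26

[0] 15 ≡ 3·4 + 3 (base 4). Lift 5: 18. −1: 17.
[1] 17 ≡ 3·5 + 2 (base 5). Lift 6: 20. −1: 19.
[2] 19 ≡ 3·6 + 1 (base 6). Lift 7: 22. −1: 21.
[3] 21 ≡ 3·7 (base 7). Lift 8: 24. −1: 23.
[4] 23 ≡ 2·8 + 7 (base 8). Lift 9: 25. −1: 24.
[5] 24 ≡ 2·9 + 6 (base 9). Lift 10: 26. −1: 25.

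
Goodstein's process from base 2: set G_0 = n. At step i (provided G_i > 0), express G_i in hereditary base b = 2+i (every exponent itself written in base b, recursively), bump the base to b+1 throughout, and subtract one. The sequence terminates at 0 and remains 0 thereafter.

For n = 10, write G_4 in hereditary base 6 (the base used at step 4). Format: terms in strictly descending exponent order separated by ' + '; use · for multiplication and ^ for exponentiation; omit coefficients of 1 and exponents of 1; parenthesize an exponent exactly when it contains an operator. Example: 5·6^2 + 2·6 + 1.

5·6^6 + 5·6^5 + 5·6^4 + 5·6^3 + 5·6^2 + 5·6 + 5

G_0 = 10. HB_2(10) = 2^(2 + 1) + 2. Bump = 84. G_1 = 83.
G_1 = 83. HB_3(83) = 3^(3 + 1) + 2. Bump = 1026. G_2 = 1025.
G_2 = 1025. HB_4(1025) = 4^(4 + 1) + 1. Bump = 15626. G_3 = 15625.
G_3 = 15625. HB_5(15625) = 5^(5 + 1). Bump = 279936. G_4 = 279935.
G_4 = 279935. HB_6(279935) = 5·6^6 + 5·6^5 + 5·6^4 + 5·6^3 + 5·6^2 + 5·6 + 5. Bump = 4215755. G_5 = 4215754.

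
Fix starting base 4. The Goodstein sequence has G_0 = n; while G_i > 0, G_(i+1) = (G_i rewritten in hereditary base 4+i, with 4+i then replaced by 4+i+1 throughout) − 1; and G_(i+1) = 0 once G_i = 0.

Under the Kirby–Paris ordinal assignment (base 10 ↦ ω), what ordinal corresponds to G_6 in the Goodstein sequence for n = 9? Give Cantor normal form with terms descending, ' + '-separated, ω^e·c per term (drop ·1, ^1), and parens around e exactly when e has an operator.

ω + 1

[0] 9 ≡ 2·4 + 1 (base 4). Lift 5: 11. −1: 10.
[1] 10 ≡ 2·5 (base 5). Lift 6: 12. −1: 11.
[2] 11 ≡ 6 + 5 (base 6). Lift 7: 12. −1: 11.
[3] 11 ≡ 7 + 4 (base 7). Lift 8: 12. −1: 11.
[4] 11 ≡ 8 + 3 (base 8). Lift 9: 12. −1: 11.
[5] 11 ≡ 9 + 2 (base 9). Lift 10: 12. −1: 11.
[6] 11 ≡ 10 + 1 (base 10). Lift 11: 12. −1: 11.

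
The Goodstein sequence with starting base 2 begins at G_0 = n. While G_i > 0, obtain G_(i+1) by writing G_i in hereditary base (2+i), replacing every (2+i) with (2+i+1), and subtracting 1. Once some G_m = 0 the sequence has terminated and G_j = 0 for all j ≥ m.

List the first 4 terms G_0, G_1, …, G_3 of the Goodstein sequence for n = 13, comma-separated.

base 2: 13 = 2^(2 + 1) + 2^2 + 1; at 3: 3^(3 + 1) + 3^3 + 1 = 109; next = 108
base 3: 108 = 3^(3 + 1) + 3^3; at 4: 4^(4 + 1) + 4^4 = 1280; next = 1279
base 4: 1279 = 4^(4 + 1) + 3·4^3 + 3·4^2 + 3·4 + 3; at 5: 5^(5 + 1) + 3·5^3 + 3·5^2 + 3·5 + 3 = 16093; next = 16092

13, 108, 1279, 16092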